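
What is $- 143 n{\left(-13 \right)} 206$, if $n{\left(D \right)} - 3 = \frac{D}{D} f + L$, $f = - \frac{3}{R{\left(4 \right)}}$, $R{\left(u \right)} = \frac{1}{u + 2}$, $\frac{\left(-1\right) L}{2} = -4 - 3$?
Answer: $29458$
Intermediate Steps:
$L = 14$ ($L = - 2 \left(-4 - 3\right) = \left(-2\right) \left(-7\right) = 14$)
$R{\left(u \right)} = \frac{1}{2 + u}$
$f = -18$ ($f = - \frac{3}{\frac{1}{2 + 4}} = - \frac{3}{\frac{1}{6}} = - 3 \frac{1}{\frac{1}{6}} = \left(-3\right) 6 = -18$)
$n{\left(D \right)} = -1$ ($n{\left(D \right)} = 3 + \left(\frac{D}{D} \left(-18\right) + 14\right) = 3 + \left(1 \left(-18\right) + 14\right) = 3 + \left(-18 + 14\right) = 3 - 4 = -1$)
$- 143 n{\left(-13 \right)} 206 = \left(-143\right) \left(-1\right) 206 = 143 \cdot 206 = 29458$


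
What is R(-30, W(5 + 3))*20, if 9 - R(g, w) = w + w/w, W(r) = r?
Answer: 0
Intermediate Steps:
R(g, w) = 8 - w (R(g, w) = 9 - (w + w/w) = 9 - (w + 1) = 9 - (1 + w) = 9 + (-1 - w) = 8 - w)
R(-30, W(5 + 3))*20 = (8 - (5 + 3))*20 = (8 - 1*8)*20 = (8 - 8)*20 = 0*20 = 0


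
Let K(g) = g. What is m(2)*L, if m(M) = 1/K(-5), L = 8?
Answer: -8/5 ≈ -1.6000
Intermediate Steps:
m(M) = -⅕ (m(M) = 1/(-5) = -⅕)
m(2)*L = -⅕*8 = -8/5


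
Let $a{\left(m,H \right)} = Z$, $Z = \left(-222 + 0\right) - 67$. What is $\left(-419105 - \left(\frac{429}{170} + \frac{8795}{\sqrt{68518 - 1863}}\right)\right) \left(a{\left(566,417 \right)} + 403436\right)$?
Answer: $- \frac{28723529934013}{170} - \frac{709135573 \sqrt{66655}}{13331} \approx -1.6898 \cdot 10^{11}$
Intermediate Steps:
$Z = -289$ ($Z = -222 - 67 = -289$)
$a{\left(m,H \right)} = -289$
$\left(-419105 - \left(\frac{429}{170} + \frac{8795}{\sqrt{68518 - 1863}}\right)\right) \left(a{\left(566,417 \right)} + 403436\right) = \left(-419105 - \left(\frac{429}{170} + \frac{8795}{\sqrt{68518 - 1863}}\right)\right) \left(-289 + 403436\right) = \left(-419105 - \left(\frac{429}{170} + \frac{8795}{\sqrt{66655}}\right)\right) 403147 = \left(-419105 - \left(\frac{429}{170} + 8795 \frac{\sqrt{66655}}{66655}\right)\right) 403147 = \left(-419105 - \left(\frac{429}{170} + \frac{1759 \sqrt{66655}}{13331}\right)\right) 403147 = \left(- \frac{71248279}{170} - \frac{1759 \sqrt{66655}}{13331}\right) 403147 = - \frac{28723529934013}{170} - \frac{709135573 \sqrt{66655}}{13331}$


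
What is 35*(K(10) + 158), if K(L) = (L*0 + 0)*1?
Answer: 5530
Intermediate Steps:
K(L) = 0 (K(L) = (0 + 0)*1 = 0*1 = 0)
35*(K(10) + 158) = 35*(0 + 158) = 35*158 = 5530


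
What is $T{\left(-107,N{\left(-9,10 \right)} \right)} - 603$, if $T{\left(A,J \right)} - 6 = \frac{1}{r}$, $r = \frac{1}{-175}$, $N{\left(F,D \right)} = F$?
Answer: $-772$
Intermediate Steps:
$r = - \frac{1}{175} \approx -0.0057143$
$T{\left(A,J \right)} = -169$ ($T{\left(A,J \right)} = 6 + \frac{1}{- \frac{1}{175}} = 6 - 175 = -169$)
$T{\left(-107,N{\left(-9,10 \right)} \right)} - 603 = -169 - 603 = -772$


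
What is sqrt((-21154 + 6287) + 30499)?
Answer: 4*sqrt(977) ≈ 125.03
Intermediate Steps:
sqrt((-21154 + 6287) + 30499) = sqrt(-14867 + 30499) = sqrt(15632) = 4*sqrt(977)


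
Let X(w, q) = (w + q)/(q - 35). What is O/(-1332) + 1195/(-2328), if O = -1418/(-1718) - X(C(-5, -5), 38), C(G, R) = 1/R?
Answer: -559899307/1109862360 ≈ -0.50448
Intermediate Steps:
X(w, q) = (q + w)/(-35 + q)
O = -50572/4295 (O = -1418/(-1718) - (38 + 1/(-5))/(-35 + 38) = -1418*(-1/1718) - (38 - ⅕)/3 = 709/859 - 189/(3*5) = 709/859 - 1*63/5 = 709/859 - 63/5 = -50572/4295 ≈ -11.775)
O/(-1332) + 1195/(-2328) = -50572/4295/(-1332) + 1195/(-2328) = -50572/4295*(-1/1332) + 1195*(-1/2328) = 12643/1430235 - 1195/2328 = -559899307/1109862360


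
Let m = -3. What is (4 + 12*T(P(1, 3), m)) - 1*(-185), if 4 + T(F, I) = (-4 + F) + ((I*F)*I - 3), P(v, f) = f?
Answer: 417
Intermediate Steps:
T(F, I) = -11 + F + F*I² (T(F, I) = -4 + ((-4 + F) + ((I*F)*I - 3)) = -4 + ((-4 + F) + ((F*I)*I - 3)) = -4 + ((-4 + F) + (F*I² - 3)) = -4 + ((-4 + F) + (-3 + F*I²)) = -4 + (-7 + F + F*I²) = -11 + F + F*I²)
(4 + 12*T(P(1, 3), m)) - 1*(-185) = (4 + 12*(-11 + 3 + 3*(-3)²)) - 1*(-185) = (4 + 12*(-11 + 3 + 3*9)) + 185 = (4 + 12*(-11 + 3 + 27)) + 185 = (4 + 12*19) + 185 = (4 + 228) + 185 = 232 + 185 = 417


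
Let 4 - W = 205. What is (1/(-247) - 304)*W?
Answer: 15092889/247 ≈ 61105.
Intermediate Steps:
W = -201 (W = 4 - 1*205 = 4 - 205 = -201)
(1/(-247) - 304)*W = (1/(-247) - 304)*(-201) = (-1/247 - 304)*(-201) = -75089/247*(-201) = 15092889/247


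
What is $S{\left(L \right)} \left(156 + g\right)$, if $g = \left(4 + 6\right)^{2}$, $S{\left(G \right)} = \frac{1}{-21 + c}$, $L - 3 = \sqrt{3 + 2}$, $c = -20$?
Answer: $- \frac{256}{41} \approx -6.2439$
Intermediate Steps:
$L = 3 + \sqrt{5}$ ($L = 3 + \sqrt{3 + 2} = 3 + \sqrt{5} \approx 5.2361$)
$S{\left(G \right)} = - \frac{1}{41}$ ($S{\left(G \right)} = \frac{1}{-21 - 20} = \frac{1}{-41} = - \frac{1}{41}$)
$g = 100$ ($g = 10^{2} = 100$)
$S{\left(L \right)} \left(156 + g\right) = - \frac{156 + 100}{41} = \left(- \frac{1}{41}\right) 256 = - \frac{256}{41}$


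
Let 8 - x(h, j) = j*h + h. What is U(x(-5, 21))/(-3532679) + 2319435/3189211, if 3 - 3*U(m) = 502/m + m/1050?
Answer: 761410794975708466/1046935677138546825 ≈ 0.72728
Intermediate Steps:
x(h, j) = 8 - h - h*j (x(h, j) = 8 - (j*h + h) = 8 - (h*j + h) = 8 - (h + h*j) = 8 + (-h - h*j) = 8 - h - h*j)
U(m) = 1 - 502/(3*m) - m/3150 (U(m) = 1 - (502/m + m/1050)/3 = 1 + (-502/(3*m) - m/3150) = 1 - 502/(3*m) - m/3150)
U(x(-5, 21))/(-3532679) + 2319435/3189211 = (1 - 502/(3*(8 - 1*(-5) - 1*(-5)*21)) - (8 - 1*(-5) - 1*(-5)*21)/3150)/(-3532679) + 2319435/3189211 = (1 - 502/(3*(8 + 5 + 105)) - (8 + 5 + 105)/3150)*(-1/3532679) + 2319435*(1/3189211) = (1 - 502/3/118 - 1/3150*118)*(-1/3532679) + 2319435/3189211 = (1 - 502/3*1/118 - 59/1575)*(-1/3532679) + 2319435/3189211 = (1 - 251/177 - 59/1575)*(-1/3532679) + 2319435/3189211 = -42331/92925*(-1/3532679) + 2319435/3189211 = 42331/328274196075 + 2319435/3189211 = 761410794975708466/1046935677138546825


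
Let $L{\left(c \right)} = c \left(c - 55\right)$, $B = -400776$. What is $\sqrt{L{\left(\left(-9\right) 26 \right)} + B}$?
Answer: $5 i \sqrt{13326} \approx 577.19 i$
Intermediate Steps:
$L{\left(c \right)} = c \left(-55 + c\right)$
$\sqrt{L{\left(\left(-9\right) 26 \right)} + B} = \sqrt{\left(-9\right) 26 \left(-55 - 234\right) - 400776} = \sqrt{- 234 \left(-55 - 234\right) - 400776} = \sqrt{\left(-234\right) \left(-289\right) - 400776} = \sqrt{67626 - 400776} = \sqrt{-333150} = 5 i \sqrt{13326}$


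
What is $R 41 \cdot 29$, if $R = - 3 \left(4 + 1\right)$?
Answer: $-17835$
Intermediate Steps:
$R = -15$ ($R = \left(-3\right) 5 = -15$)
$R 41 \cdot 29 = \left(-15\right) 41 \cdot 29 = \left(-615\right) 29 = -17835$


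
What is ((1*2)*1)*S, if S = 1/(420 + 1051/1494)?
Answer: 2988/628531 ≈ 0.0047539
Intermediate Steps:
S = 1494/628531 (S = 1/(420 + 1051*(1/1494)) = 1/(420 + 1051/1494) = 1/(628531/1494) = 1494/628531 ≈ 0.0023770)
((1*2)*1)*S = ((1*2)*1)*(1494/628531) = (2*1)*(1494/628531) = 2*(1494/628531) = 2988/628531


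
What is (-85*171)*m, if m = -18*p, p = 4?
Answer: 1046520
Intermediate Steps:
m = -72 (m = -18*4 = -72)
(-85*171)*m = -85*171*(-72) = -14535*(-72) = 1046520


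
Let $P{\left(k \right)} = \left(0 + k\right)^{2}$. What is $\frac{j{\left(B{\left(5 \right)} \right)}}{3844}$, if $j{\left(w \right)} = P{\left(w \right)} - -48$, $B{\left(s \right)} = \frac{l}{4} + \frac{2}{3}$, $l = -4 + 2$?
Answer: $\frac{1729}{138384} \approx 0.012494$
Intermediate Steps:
$P{\left(k \right)} = k^{2}$
$l = -2$
$B{\left(s \right)} = \frac{1}{6}$ ($B{\left(s \right)} = - \frac{2}{4} + \frac{2}{3} = \left(-2\right) \frac{1}{4} + 2 \cdot \frac{1}{3} = - \frac{1}{2} + \frac{2}{3} = \frac{1}{6}$)
$j{\left(w \right)} = 48 + w^{2}$ ($j{\left(w \right)} = w^{2} - -48 = w^{2} + 48 = 48 + w^{2}$)
$\frac{j{\left(B{\left(5 \right)} \right)}}{3844} = \frac{48 + \left(\frac{1}{6}\right)^{2}}{3844} = \left(48 + \frac{1}{36}\right) \frac{1}{3844} = \frac{1729}{36} \cdot \frac{1}{3844} = \frac{1729}{138384}$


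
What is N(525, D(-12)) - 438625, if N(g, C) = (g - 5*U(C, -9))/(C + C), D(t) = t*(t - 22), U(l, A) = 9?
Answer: -7456615/17 ≈ -4.3862e+5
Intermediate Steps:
D(t) = t*(-22 + t)
N(g, C) = (-45 + g)/(2*C) (N(g, C) = (g - 5*9)/(C + C) = (g - 45)/((2*C)) = (-45 + g)*(1/(2*C)) = (-45 + g)/(2*C))
N(525, D(-12)) - 438625 = (-45 + 525)/(2*((-12*(-22 - 12)))) - 438625 = (½)*480/(-12*(-34)) - 438625 = (½)*480/408 - 438625 = (½)*(1/408)*480 - 438625 = 10/17 - 438625 = -7456615/17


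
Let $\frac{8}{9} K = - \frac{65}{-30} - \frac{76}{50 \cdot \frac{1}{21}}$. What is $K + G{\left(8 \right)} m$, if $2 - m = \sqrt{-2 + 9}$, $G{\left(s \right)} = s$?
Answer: $- \frac{6989}{400} - 8 \sqrt{7} \approx -38.638$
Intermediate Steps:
$K = - \frac{13389}{400}$ ($K = \frac{9 \left(- \frac{65}{-30} - \frac{76}{50 \cdot \frac{1}{21}}\right)}{8} = \frac{9 \left(\left(-65\right) \left(- \frac{1}{30}\right) - \frac{76}{50 \cdot \frac{1}{21}}\right)}{8} = \frac{9 \left(\frac{13}{6} - \frac{76}{\frac{50}{21}}\right)}{8} = \frac{9 \left(\frac{13}{6} - \frac{798}{25}\right)}{8} = \frac{9}{8} \left(- \frac{4463}{150}\right) = - \frac{13389}{400} \approx -33.472$)
$m = 2 - \sqrt{7}$ ($m = 2 - \sqrt{-2 + 9} = 2 - \sqrt{7} \approx -0.64575$)
$K + G{\left(8 \right)} m = - \frac{13389}{400} + 8 \left(2 - \sqrt{7}\right) = - \frac{13389}{400} + \left(16 - 8 \sqrt{7}\right) = - \frac{6989}{400} - 8 \sqrt{7}$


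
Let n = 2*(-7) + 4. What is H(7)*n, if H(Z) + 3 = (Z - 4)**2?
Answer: -60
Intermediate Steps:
H(Z) = -3 + (-4 + Z)**2 (H(Z) = -3 + (Z - 4)**2 = -3 + (-4 + Z)**2)
n = -10 (n = -14 + 4 = -10)
H(7)*n = (-3 + (-4 + 7)**2)*(-10) = (-3 + 3**2)*(-10) = (-3 + 9)*(-10) = 6*(-10) = -60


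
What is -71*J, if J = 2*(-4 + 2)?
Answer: 284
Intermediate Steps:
J = -4 (J = 2*(-2) = -4)
-71*J = -71*(-4) = 284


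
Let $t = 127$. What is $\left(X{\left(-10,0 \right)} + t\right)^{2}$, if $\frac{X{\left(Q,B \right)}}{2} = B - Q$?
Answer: $21609$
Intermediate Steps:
$X{\left(Q,B \right)} = - 2 Q + 2 B$ ($X{\left(Q,B \right)} = 2 \left(B - Q\right) = - 2 Q + 2 B$)
$\left(X{\left(-10,0 \right)} + t\right)^{2} = \left(\left(\left(-2\right) \left(-10\right) + 2 \cdot 0\right) + 127\right)^{2} = \left(\left(20 + 0\right) + 127\right)^{2} = \left(20 + 127\right)^{2} = 147^{2} = 21609$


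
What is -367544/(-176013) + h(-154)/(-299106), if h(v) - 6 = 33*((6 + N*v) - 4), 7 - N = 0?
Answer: 2151544985/974936007 ≈ 2.2069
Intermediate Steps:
N = 7 (N = 7 - 1*0 = 7 + 0 = 7)
h(v) = 72 + 231*v (h(v) = 6 + 33*((6 + 7*v) - 4) = 6 + 33*(2 + 7*v) = 6 + (66 + 231*v) = 72 + 231*v)
-367544/(-176013) + h(-154)/(-299106) = -367544/(-176013) + (72 + 231*(-154))/(-299106) = -367544*(-1/176013) + (72 - 35574)*(-1/299106) = 367544/176013 - 35502*(-1/299106) = 367544/176013 + 5917/49851 = 2151544985/974936007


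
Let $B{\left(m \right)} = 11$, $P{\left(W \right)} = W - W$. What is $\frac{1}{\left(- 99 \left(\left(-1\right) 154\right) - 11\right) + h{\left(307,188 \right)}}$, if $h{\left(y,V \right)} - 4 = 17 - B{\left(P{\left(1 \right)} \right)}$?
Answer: $\frac{1}{15245} \approx 6.5595 \cdot 10^{-5}$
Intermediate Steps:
$P{\left(W \right)} = 0$
$h{\left(y,V \right)} = 10$ ($h{\left(y,V \right)} = 4 + \left(17 - 11\right) = 4 + 6 = 10$)
$\frac{1}{\left(- 99 \left(\left(-1\right) 154\right) - 11\right) + h{\left(307,188 \right)}} = \frac{1}{\left(- 99 \left(\left(-1\right) 154\right) - 11\right) + 10} = \frac{1}{\left(\left(-99\right) \left(-154\right) - 11\right) + 10} = \frac{1}{\left(15246 - 11\right) + 10} = \frac{1}{15235 + 10} = \frac{1}{15245}$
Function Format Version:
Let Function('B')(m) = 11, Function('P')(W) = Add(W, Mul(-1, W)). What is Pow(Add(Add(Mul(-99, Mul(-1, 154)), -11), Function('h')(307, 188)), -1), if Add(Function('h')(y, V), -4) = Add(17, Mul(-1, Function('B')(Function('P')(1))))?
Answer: Rational(1, 15245) ≈ 6.5595e-5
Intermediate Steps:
Function('P')(W) = 0
Function('h')(y, V) = 10 (Function('h')(y, V) = Add(4, Add(17, Mul(-1, 11))) = Add(4, Add(17, -11)) = Add(4, 6) = 10)
Pow(Add(Add(Mul(-99, Mul(-1, 154)), -11), Function('h')(307, 188)), -1) = Pow(Add(Add(Mul(-99, Mul(-1, 154)), -11), 10), -1) = Pow(Add(Add(Mul(-99, -154), -11), 10), -1) = Pow(Add(Add(15246, -11), 10), -1) = Pow(Add(15235, 10), -1) = Pow(15245, -1) = Rational(1, 15245)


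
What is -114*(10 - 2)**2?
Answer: -7296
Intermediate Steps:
-114*(10 - 2)**2 = -114*8**2 = -114*64 = -7296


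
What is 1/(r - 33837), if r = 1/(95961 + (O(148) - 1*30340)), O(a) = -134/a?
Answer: -4855887/164308648345 ≈ -2.9553e-5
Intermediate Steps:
r = 74/4855887 (r = 1/(95961 + (-134/148 - 1*30340)) = 1/(95961 + (-134*1/148 - 30340)) = 1/(95961 + (-67/74 - 30340)) = 1/(95961 - 2245227/74) = 1/(4855887/74) = 74/4855887 ≈ 1.5239e-5)
1/(r - 33837) = 1/(74/4855887 - 33837) = 1/(-164308648345/4855887) = -4855887/164308648345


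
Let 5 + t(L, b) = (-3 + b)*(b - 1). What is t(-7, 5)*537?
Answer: 1611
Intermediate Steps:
t(L, b) = -5 + (-1 + b)*(-3 + b) (t(L, b) = -5 + (-3 + b)*(b - 1) = -5 + (-3 + b)*(-1 + b) = -5 + (-1 + b)*(-3 + b))
t(-7, 5)*537 = (-2 + 5² - 4*5)*537 = (-2 + 25 - 20)*537 = 3*537 = 1611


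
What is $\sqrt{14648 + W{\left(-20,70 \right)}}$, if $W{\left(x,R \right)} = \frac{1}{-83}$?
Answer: $\frac{3 \sqrt{11212221}}{83} \approx 121.03$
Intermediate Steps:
$W{\left(x,R \right)} = - \frac{1}{83}$
$\sqrt{14648 + W{\left(-20,70 \right)}} = \sqrt{14648 - \frac{1}{83}} = \sqrt{\frac{1215783}{83}} = \frac{3 \sqrt{11212221}}{83}$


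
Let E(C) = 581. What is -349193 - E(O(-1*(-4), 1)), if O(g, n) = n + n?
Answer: -349774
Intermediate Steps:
O(g, n) = 2*n
-349193 - E(O(-1*(-4), 1)) = -349193 - 1*581 = -349193 - 581 = -349774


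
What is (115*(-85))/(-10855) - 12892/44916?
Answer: 14955562/24378159 ≈ 0.61348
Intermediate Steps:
(115*(-85))/(-10855) - 12892/44916 = -9775*(-1/10855) - 12892*1/44916 = 1955/2171 - 3223/11229 = 14955562/24378159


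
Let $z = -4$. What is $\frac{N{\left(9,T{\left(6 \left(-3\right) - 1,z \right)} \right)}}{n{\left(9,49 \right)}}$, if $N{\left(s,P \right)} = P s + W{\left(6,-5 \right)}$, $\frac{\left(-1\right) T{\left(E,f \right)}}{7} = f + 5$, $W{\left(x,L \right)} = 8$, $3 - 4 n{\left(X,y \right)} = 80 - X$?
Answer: $\frac{55}{17} \approx 3.2353$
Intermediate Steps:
$n{\left(X,y \right)} = - \frac{77}{4} + \frac{X}{4}$ ($n{\left(X,y \right)} = \frac{3}{4} - \frac{80 - X}{4} = \frac{3}{4} + \left(-20 + \frac{X}{4}\right) = - \frac{77}{4} + \frac{X}{4}$)
$T{\left(E,f \right)} = -35 - 7 f$ ($T{\left(E,f \right)} = - 7 \left(f + 5\right) = - 7 \left(5 + f\right) = -35 - 7 f$)
$N{\left(s,P \right)} = 8 + P s$ ($N{\left(s,P \right)} = P s + 8 = 8 + P s$)
$\frac{N{\left(9,T{\left(6 \left(-3\right) - 1,z \right)} \right)}}{n{\left(9,49 \right)}} = \frac{8 + \left(-35 - -28\right) 9}{- \frac{77}{4} + \frac{1}{4} \cdot 9} = \frac{8 + \left(-35 + 28\right) 9}{- \frac{77}{4} + \frac{9}{4}} = \frac{8 - 63}{-17} = \left(8 - 63\right) \left(- \frac{1}{17}\right) = \left(-55\right) \left(- \frac{1}{17}\right) = \frac{55}{17}$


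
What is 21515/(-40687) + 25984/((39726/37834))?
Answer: 19998833285891/808165881 ≈ 24746.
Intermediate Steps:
21515/(-40687) + 25984/((39726/37834)) = 21515*(-1/40687) + 25984/((39726*(1/37834))) = -21515/40687 + 25984/(19863/18917) = -21515/40687 + 25984*(18917/19863) = -21515/40687 + 491539328/19863 = 19998833285891/808165881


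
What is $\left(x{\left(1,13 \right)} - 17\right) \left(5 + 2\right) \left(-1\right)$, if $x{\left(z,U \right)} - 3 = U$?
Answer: $7$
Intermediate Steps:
$x{\left(z,U \right)} = 3 + U$
$\left(x{\left(1,13 \right)} - 17\right) \left(5 + 2\right) \left(-1\right) = \left(\left(3 + 13\right) - 17\right) \left(5 + 2\right) \left(-1\right) = \left(16 - 17\right) 7 \left(-1\right) = \left(-1\right) \left(-7\right) = 7$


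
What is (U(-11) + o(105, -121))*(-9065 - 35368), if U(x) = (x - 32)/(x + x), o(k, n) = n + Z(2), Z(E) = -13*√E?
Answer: 116370027/22 + 577629*√2 ≈ 6.1064e+6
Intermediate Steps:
o(k, n) = n - 13*√2
U(x) = (-32 + x)/(2*x) (U(x) = (-32 + x)/((2*x)) = (-32 + x)*(1/(2*x)) = (-32 + x)/(2*x))
(U(-11) + o(105, -121))*(-9065 - 35368) = ((½)*(-32 - 11)/(-11) + (-121 - 13*√2))*(-9065 - 35368) = ((½)*(-1/11)*(-43) + (-121 - 13*√2))*(-44433) = (43/22 + (-121 - 13*√2))*(-44433) = (-2619/22 - 13*√2)*(-44433) = 116370027/22 + 577629*√2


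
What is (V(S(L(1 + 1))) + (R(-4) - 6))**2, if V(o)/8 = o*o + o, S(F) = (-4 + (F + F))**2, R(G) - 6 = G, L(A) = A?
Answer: 16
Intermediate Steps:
R(G) = 6 + G
S(F) = (-4 + 2*F)**2
V(o) = 8*o + 8*o**2 (V(o) = 8*(o*o + o) = 8*(o**2 + o) = 8*(o + o**2) = 8*o + 8*o**2)
(V(S(L(1 + 1))) + (R(-4) - 6))**2 = (8*(4*(-2 + (1 + 1))**2)*(1 + 4*(-2 + (1 + 1))**2) + ((6 - 4) - 6))**2 = (8*(4*(-2 + 2)**2)*(1 + 4*(-2 + 2)**2) + (2 - 6))**2 = (8*(4*0**2)*(1 + 4*0**2) - 4)**2 = (8*(4*0)*(1 + 4*0) - 4)**2 = (8*0*(1 + 0) - 4)**2 = (8*0*1 - 4)**2 = (0 - 4)**2 = (-4)**2 = 16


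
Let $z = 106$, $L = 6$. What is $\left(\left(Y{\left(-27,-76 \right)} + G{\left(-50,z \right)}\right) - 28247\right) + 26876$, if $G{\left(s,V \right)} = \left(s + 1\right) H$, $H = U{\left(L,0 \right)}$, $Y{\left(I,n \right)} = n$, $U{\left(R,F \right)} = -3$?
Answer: $-1300$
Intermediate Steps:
$H = -3$
$G{\left(s,V \right)} = -3 - 3 s$ ($G{\left(s,V \right)} = \left(s + 1\right) \left(-3\right) = \left(1 + s\right) \left(-3\right) = -3 - 3 s$)
$\left(\left(Y{\left(-27,-76 \right)} + G{\left(-50,z \right)}\right) - 28247\right) + 26876 = \left(\left(-76 - -147\right) - 28247\right) + 26876 = \left(\left(-76 + \left(-3 + 150\right)\right) - 28247\right) + 26876 = \left(\left(-76 + 147\right) - 28247\right) + 26876 = \left(71 - 28247\right) + 26876 = -28176 + 26876 = -1300$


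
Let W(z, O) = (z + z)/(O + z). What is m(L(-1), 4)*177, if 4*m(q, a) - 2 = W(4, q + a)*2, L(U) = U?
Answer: 2655/14 ≈ 189.64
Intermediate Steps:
W(z, O) = 2*z/(O + z) (W(z, O) = (2*z)/(O + z) = 2*z/(O + z))
m(q, a) = ½ + 4/(4 + a + q) (m(q, a) = ½ + ((2*4/((q + a) + 4))*2)/4 = ½ + ((2*4/((a + q) + 4))*2)/4 = ½ + ((2*4/(4 + a + q))*2)/4 = ½ + ((8/(4 + a + q))*2)/4 = ½ + (16/(4 + a + q))/4 = ½ + 4/(4 + a + q))
m(L(-1), 4)*177 = ((12 + 4 - 1)/(2*(4 + 4 - 1)))*177 = ((½)*15/7)*177 = ((½)*(⅐)*15)*177 = (15/14)*177 = 2655/14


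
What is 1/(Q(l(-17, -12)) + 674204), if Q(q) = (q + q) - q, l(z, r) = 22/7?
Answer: 7/4719450 ≈ 1.4832e-6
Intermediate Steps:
l(z, r) = 22/7 (l(z, r) = 22*(1/7) = 22/7)
Q(q) = q (Q(q) = 2*q - q = q)
1/(Q(l(-17, -12)) + 674204) = 1/(22/7 + 674204) = 1/(4719450/7) = 7/4719450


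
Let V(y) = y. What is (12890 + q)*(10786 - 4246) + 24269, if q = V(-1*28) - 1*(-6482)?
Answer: 126534029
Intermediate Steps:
q = 6454 (q = -1*28 - 1*(-6482) = -28 + 6482 = 6454)
(12890 + q)*(10786 - 4246) + 24269 = (12890 + 6454)*(10786 - 4246) + 24269 = 19344*6540 + 24269 = 126509760 + 24269 = 126534029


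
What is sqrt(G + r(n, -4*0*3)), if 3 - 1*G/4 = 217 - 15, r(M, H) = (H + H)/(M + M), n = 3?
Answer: 2*I*sqrt(199) ≈ 28.213*I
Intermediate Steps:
r(M, H) = H/M (r(M, H) = (2*H)/((2*M)) = (2*H)*(1/(2*M)) = H/M)
G = -796 (G = 12 - 4*(217 - 15) = 12 - 4*202 = 12 - 808 = -796)
sqrt(G + r(n, -4*0*3)) = sqrt(-796 + (-4*0*3)/3) = sqrt(-796 + (0*3)*(1/3)) = sqrt(-796 + 0*(1/3)) = sqrt(-796 + 0) = sqrt(-796) = 2*I*sqrt(199)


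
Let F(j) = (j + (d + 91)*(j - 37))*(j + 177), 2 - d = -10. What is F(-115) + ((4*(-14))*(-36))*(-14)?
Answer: -1006026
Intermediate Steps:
d = 12 (d = 2 - 1*(-10) = 2 + 10 = 12)
F(j) = (-3811 + 104*j)*(177 + j) (F(j) = (j + (12 + 91)*(j - 37))*(j + 177) = (j + 103*(-37 + j))*(177 + j) = (j + (-3811 + 103*j))*(177 + j) = (-3811 + 104*j)*(177 + j))
F(-115) + ((4*(-14))*(-36))*(-14) = (-674547 + 104*(-115)**2 + 14597*(-115)) + ((4*(-14))*(-36))*(-14) = (-674547 + 104*13225 - 1678655) - 56*(-36)*(-14) = (-674547 + 1375400 - 1678655) + 2016*(-14) = -977802 - 28224 = -1006026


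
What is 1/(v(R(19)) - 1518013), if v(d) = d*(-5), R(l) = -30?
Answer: -1/1517863 ≈ -6.5882e-7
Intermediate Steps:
v(d) = -5*d
1/(v(R(19)) - 1518013) = 1/(-5*(-30) - 1518013) = 1/(150 - 1518013) = 1/(-1517863) = -1/1517863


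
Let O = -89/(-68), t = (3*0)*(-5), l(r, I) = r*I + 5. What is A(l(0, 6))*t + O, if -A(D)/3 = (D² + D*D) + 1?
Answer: 89/68 ≈ 1.3088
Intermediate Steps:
l(r, I) = 5 + I*r (l(r, I) = I*r + 5 = 5 + I*r)
t = 0 (t = 0*(-5) = 0)
A(D) = -3 - 6*D² (A(D) = -3*((D² + D*D) + 1) = -3*((D² + D²) + 1) = -3*(2*D² + 1) = -3*(1 + 2*D²) = -3 - 6*D²)
O = 89/68 (O = -89*(-1/68) = 89/68 ≈ 1.3088)
A(l(0, 6))*t + O = (-3 - 6*(5 + 6*0)²)*0 + 89/68 = (-3 - 6*(5 + 0)²)*0 + 89/68 = (-3 - 6*5²)*0 + 89/68 = (-3 - 6*25)*0 + 89/68 = (-3 - 150)*0 + 89/68 = -153*0 + 89/68 = 0 + 89/68 = 89/68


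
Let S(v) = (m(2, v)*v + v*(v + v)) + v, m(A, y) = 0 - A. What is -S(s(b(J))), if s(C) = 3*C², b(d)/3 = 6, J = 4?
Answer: -1888596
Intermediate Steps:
b(d) = 18 (b(d) = 3*6 = 18)
m(A, y) = -A
S(v) = -v + 2*v² (S(v) = ((-1*2)*v + v*(v + v)) + v = (-2*v + v*(2*v)) + v = (-2*v + 2*v²) + v = -v + 2*v²)
-S(s(b(J))) = -3*18²*(-1 + 2*(3*18²)) = -3*324*(-1 + 2*(3*324)) = -972*(-1 + 2*972) = -972*(-1 + 1944) = -972*1943 = -1*1888596 = -1888596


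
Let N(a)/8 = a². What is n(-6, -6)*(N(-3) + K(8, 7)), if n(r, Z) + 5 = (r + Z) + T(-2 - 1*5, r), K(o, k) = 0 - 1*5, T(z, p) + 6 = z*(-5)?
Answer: 804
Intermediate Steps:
T(z, p) = -6 - 5*z (T(z, p) = -6 + z*(-5) = -6 - 5*z)
K(o, k) = -5 (K(o, k) = 0 - 5 = -5)
n(r, Z) = 24 + Z + r (n(r, Z) = -5 + ((r + Z) + (-6 - 5*(-2 - 1*5))) = -5 + ((Z + r) + (-6 - 5*(-2 - 5))) = -5 + ((Z + r) + (-6 - 5*(-7))) = -5 + ((Z + r) + (-6 + 35)) = -5 + ((Z + r) + 29) = -5 + (29 + Z + r) = 24 + Z + r)
N(a) = 8*a²
n(-6, -6)*(N(-3) + K(8, 7)) = (24 - 6 - 6)*(8*(-3)² - 5) = 12*(8*9 - 5) = 12*(72 - 5) = 12*67 = 804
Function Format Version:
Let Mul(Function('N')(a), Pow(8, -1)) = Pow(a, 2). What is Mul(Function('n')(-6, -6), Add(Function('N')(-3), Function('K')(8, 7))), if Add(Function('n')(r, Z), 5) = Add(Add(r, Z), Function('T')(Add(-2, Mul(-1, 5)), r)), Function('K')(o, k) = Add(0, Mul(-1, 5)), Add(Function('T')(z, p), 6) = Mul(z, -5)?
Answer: 804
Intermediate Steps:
Function('T')(z, p) = Add(-6, Mul(-5, z)) (Function('T')(z, p) = Add(-6, Mul(z, -5)) = Add(-6, Mul(-5, z)))
Function('K')(o, k) = -5 (Function('K')(o, k) = Add(0, -5) = -5)
Function('n')(r, Z) = Add(24, Z, r) (Function('n')(r, Z) = Add(-5, Add(Add(r, Z), Add(-6, Mul(-5, Add(-2, Mul(-1, 5)))))) = Add(-5, Add(Add(Z, r), Add(-6, Mul(-5, Add(-2, -5))))) = Add(-5, Add(Add(Z, r), Add(-6, Mul(-5, -7)))) = Add(-5, Add(Add(Z, r), Add(-6, 35))) = Add(-5, Add(Add(Z, r), 29)) = Add(-5, Add(29, Z, r)) = Add(24, Z, r))
Function('N')(a) = Mul(8, Pow(a, 2))
Mul(Function('n')(-6, -6), Add(Function('N')(-3), Function('K')(8, 7))) = Mul(Add(24, -6, -6), Add(Mul(8, Pow(-3, 2)), -5)) = Mul(12, Add(Mul(8, 9), -5)) = Mul(12, Add(72, -5)) = Mul(12, 67) = 804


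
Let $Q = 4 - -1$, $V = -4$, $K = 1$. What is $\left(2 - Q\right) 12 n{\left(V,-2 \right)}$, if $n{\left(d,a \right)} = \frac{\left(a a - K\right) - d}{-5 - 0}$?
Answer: $\frac{252}{5} \approx 50.4$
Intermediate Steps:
$n{\left(d,a \right)} = \frac{1}{5} - \frac{a^{2}}{5} + \frac{d}{5}$ ($n{\left(d,a \right)} = \frac{\left(a a - 1\right) - d}{-5 - 0} = \frac{\left(a^{2} - 1\right) - d}{-5 + 0} = \frac{\left(-1 + a^{2}\right) - d}{-5} = \left(-1 + a^{2} - d\right) \left(- \frac{1}{5}\right) = \frac{1}{5} - \frac{a^{2}}{5} + \frac{d}{5}$)
$Q = 5$ ($Q = 4 + 1 = 5$)
$\left(2 - Q\right) 12 n{\left(V,-2 \right)} = \left(2 - 5\right) 12 \left(\frac{1}{5} - \frac{\left(-2\right)^{2}}{5} + \frac{1}{5} \left(-4\right)\right) = \left(2 - 5\right) 12 \left(\frac{1}{5} - \frac{4}{5} - \frac{4}{5}\right) = \left(-3\right) 12 \left(\frac{1}{5} - \frac{4}{5} - \frac{4}{5}\right) = \left(-36\right) \left(- \frac{7}{5}\right) = \frac{252}{5}$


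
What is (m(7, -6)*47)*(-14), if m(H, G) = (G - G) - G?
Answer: -3948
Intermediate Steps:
m(H, G) = -G (m(H, G) = 0 - G = -G)
(m(7, -6)*47)*(-14) = (-1*(-6)*47)*(-14) = (6*47)*(-14) = 282*(-14) = -3948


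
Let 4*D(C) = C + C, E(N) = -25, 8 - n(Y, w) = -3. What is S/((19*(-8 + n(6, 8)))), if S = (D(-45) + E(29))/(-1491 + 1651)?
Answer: -1/192 ≈ -0.0052083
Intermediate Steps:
n(Y, w) = 11 (n(Y, w) = 8 - 1*(-3) = 8 + 3 = 11)
D(C) = C/2 (D(C) = (C + C)/4 = (2*C)/4 = C/2)
S = -19/64 (S = ((1/2)*(-45) - 25)/(-1491 + 1651) = (-45/2 - 25)/160 = -95/2*1/160 = -19/64 ≈ -0.29688)
S/((19*(-8 + n(6, 8)))) = -19*1/(19*(-8 + 11))/64 = -19/(64*(19*3)) = -19/64/57 = -19/64*1/57 = -1/192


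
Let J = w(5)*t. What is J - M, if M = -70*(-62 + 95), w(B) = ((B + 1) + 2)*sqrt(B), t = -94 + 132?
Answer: 2310 + 304*sqrt(5) ≈ 2989.8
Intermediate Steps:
t = 38
w(B) = sqrt(B)*(3 + B) (w(B) = ((1 + B) + 2)*sqrt(B) = (3 + B)*sqrt(B) = sqrt(B)*(3 + B))
M = -2310 (M = -70*33 = -2310)
J = 304*sqrt(5) (J = (sqrt(5)*(3 + 5))*38 = (sqrt(5)*8)*38 = (8*sqrt(5))*38 = 304*sqrt(5) ≈ 679.76)
J - M = 304*sqrt(5) - 1*(-2310) = 304*sqrt(5) + 2310 = 2310 + 304*sqrt(5)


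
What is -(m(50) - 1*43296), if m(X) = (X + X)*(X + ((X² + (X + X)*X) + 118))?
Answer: -723504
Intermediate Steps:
m(X) = 2*X*(118 + X + 3*X²) (m(X) = (2*X)*(X + ((X² + (2*X)*X) + 118)) = (2*X)*(X + ((X² + 2*X²) + 118)) = (2*X)*(X + (3*X² + 118)) = (2*X)*(X + (118 + 3*X²)) = (2*X)*(118 + X + 3*X²) = 2*X*(118 + X + 3*X²))
-(m(50) - 1*43296) = -(2*50*(118 + 50 + 3*50²) - 1*43296) = -(2*50*(118 + 50 + 3*2500) - 43296) = -(2*50*(118 + 50 + 7500) - 43296) = -(2*50*7668 - 43296) = -(766800 - 43296) = -1*723504 = -723504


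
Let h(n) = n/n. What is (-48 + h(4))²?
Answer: 2209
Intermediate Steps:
h(n) = 1
(-48 + h(4))² = (-48 + 1)² = (-47)² = 2209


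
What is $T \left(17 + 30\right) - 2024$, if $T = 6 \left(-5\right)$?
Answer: $-3434$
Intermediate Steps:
$T = -30$
$T \left(17 + 30\right) - 2024 = - 30 \left(17 + 30\right) - 2024 = \left(-30\right) 47 - 2024 = -1410 - 2024 = -3434$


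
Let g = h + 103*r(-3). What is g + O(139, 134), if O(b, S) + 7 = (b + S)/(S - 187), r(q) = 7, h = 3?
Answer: 37728/53 ≈ 711.85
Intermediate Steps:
g = 724 (g = 3 + 103*7 = 3 + 721 = 724)
O(b, S) = -7 + (S + b)/(-187 + S) (O(b, S) = -7 + (b + S)/(S - 187) = -7 + (S + b)/(-187 + S))
g + O(139, 134) = 724 + (1309 + 139 - 6*134)/(-187 + 134) = 724 + (1309 + 139 - 804)/(-53) = 724 - 1/53*644 = 724 - 644/53 = 37728/53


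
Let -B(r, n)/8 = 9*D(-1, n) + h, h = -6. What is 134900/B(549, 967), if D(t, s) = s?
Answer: -33725/17394 ≈ -1.9389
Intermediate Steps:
B(r, n) = 48 - 72*n (B(r, n) = -8*(9*n - 6) = -8*(-6 + 9*n) = 48 - 72*n)
134900/B(549, 967) = 134900/(48 - 72*967) = 134900/(48 - 69624) = 134900/(-69576) = 134900*(-1/69576) = -33725/17394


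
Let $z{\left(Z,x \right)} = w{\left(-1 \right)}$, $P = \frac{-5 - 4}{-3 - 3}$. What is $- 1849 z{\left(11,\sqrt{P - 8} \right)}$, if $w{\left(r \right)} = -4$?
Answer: $7396$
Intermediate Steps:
$P = \frac{3}{2}$ ($P = - \frac{9}{-6} = \left(-9\right) \left(- \frac{1}{6}\right) = \frac{3}{2} \approx 1.5$)
$z{\left(Z,x \right)} = -4$
$- 1849 z{\left(11,\sqrt{P - 8} \right)} = \left(-1849\right) \left(-4\right) = 7396$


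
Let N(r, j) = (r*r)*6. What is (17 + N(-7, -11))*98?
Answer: 30478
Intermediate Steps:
N(r, j) = 6*r**2 (N(r, j) = r**2*6 = 6*r**2)
(17 + N(-7, -11))*98 = (17 + 6*(-7)**2)*98 = (17 + 6*49)*98 = (17 + 294)*98 = 311*98 = 30478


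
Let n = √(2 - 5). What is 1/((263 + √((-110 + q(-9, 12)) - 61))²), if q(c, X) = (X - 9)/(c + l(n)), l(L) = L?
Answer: (263 + √3*√((514 - 57*I*√3)/(-9 + I*√3)))⁻² ≈ 1.435e-5 + 1.4319e-6*I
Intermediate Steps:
n = I*√3 (n = √(-3) = I*√3 ≈ 1.732*I)
q(c, X) = (-9 + X)/(c + I*√3) (q(c, X) = (X - 9)/(c + I*√3) = (-9 + X)/(c + I*√3))
1/((263 + √((-110 + q(-9, 12)) - 61))²) = 1/((263 + √((-110 + (-9 + 12)/(-9 + I*√3)) - 61))²) = 1/((263 + √((-110 + 3/(-9 + I*√3)) - 61))²) = 1/((263 + √(-171 + 3/(-9 + I*√3)))²) = (263 + √(-171 + 3/(-9 + I*√3)))⁻²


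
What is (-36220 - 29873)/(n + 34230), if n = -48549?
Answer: 22031/4773 ≈ 4.6158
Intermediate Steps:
(-36220 - 29873)/(n + 34230) = (-36220 - 29873)/(-48549 + 34230) = -66093/(-14319) = -66093*(-1/14319) = 22031/4773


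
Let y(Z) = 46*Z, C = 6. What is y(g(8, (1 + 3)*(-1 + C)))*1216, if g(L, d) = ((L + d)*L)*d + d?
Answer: 251712000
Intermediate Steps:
g(L, d) = d + L*d*(L + d) (g(L, d) = (L*(L + d))*d + d = L*d*(L + d) + d = d + L*d*(L + d))
y(g(8, (1 + 3)*(-1 + C)))*1216 = (46*(((1 + 3)*(-1 + 6))*(1 + 8² + 8*((1 + 3)*(-1 + 6)))))*1216 = (46*((4*5)*(1 + 64 + 8*(4*5))))*1216 = (46*(20*(1 + 64 + 8*20)))*1216 = (46*(20*(1 + 64 + 160)))*1216 = (46*(20*225))*1216 = (46*4500)*1216 = 207000*1216 = 251712000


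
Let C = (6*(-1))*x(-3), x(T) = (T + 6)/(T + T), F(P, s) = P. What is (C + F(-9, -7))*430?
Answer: -2580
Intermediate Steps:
x(T) = (6 + T)/(2*T) (x(T) = (6 + T)/((2*T)) = (6 + T)*(1/(2*T)) = (6 + T)/(2*T))
C = 3 (C = (6*(-1))*((1/2)*(6 - 3)/(-3)) = -3*(-1)*3/3 = -6*(-1/2) = 3)
(C + F(-9, -7))*430 = (3 - 9)*430 = -6*430 = -2580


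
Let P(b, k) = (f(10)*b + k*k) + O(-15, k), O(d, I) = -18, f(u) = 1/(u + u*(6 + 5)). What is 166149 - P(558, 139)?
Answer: 2936827/20 ≈ 1.4684e+5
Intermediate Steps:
f(u) = 1/(12*u) (f(u) = 1/(u + u*11) = 1/(u + 11*u) = 1/(12*u))
P(b, k) = -18 + k² + b/120 (P(b, k) = (((1/12)/10)*b + k*k) - 18 = (((1/12)*(⅒))*b + k²) - 18 = (b/120 + k²) - 18 = (k² + b/120) - 18 = -18 + k² + b/120)
166149 - P(558, 139) = 166149 - (-18 + 139² + (1/120)*558) = 166149 - (-18 + 19321 + 93/20) = 166149 - 1*386153/20 = 166149 - 386153/20 = 2936827/20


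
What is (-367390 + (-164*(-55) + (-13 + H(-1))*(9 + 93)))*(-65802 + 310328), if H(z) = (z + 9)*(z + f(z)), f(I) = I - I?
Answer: -88154557312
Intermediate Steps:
f(I) = 0
H(z) = z*(9 + z) (H(z) = (z + 9)*(z + 0) = (9 + z)*z = z*(9 + z))
(-367390 + (-164*(-55) + (-13 + H(-1))*(9 + 93)))*(-65802 + 310328) = (-367390 + (-164*(-55) + (-13 - (9 - 1))*(9 + 93)))*(-65802 + 310328) = (-367390 + (9020 + (-13 - 1*8)*102))*244526 = (-367390 + (9020 + (-13 - 8)*102))*244526 = (-367390 + (9020 - 21*102))*244526 = (-367390 + (9020 - 2142))*244526 = (-367390 + 6878)*244526 = -360512*244526 = -88154557312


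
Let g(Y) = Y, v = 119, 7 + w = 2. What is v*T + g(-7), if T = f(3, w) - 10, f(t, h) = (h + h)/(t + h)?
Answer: -602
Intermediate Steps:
w = -5 (w = -7 + 2 = -5)
f(t, h) = 2*h/(h + t) (f(t, h) = (2*h)/(h + t) = 2*h/(h + t))
T = -5 (T = 2*(-5)/(-5 + 3) - 10 = 2*(-5)/(-2) - 10 = 2*(-5)*(-½) - 10 = 5 - 10 = -5)
v*T + g(-7) = 119*(-5) - 7 = -595 - 7 = -602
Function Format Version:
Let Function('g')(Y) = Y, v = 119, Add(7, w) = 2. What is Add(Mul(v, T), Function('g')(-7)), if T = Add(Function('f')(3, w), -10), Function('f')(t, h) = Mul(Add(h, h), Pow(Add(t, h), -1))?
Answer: -602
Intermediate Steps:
w = -5 (w = Add(-7, 2) = -5)
Function('f')(t, h) = Mul(2, h, Pow(Add(h, t), -1)) (Function('f')(t, h) = Mul(Mul(2, h), Pow(Add(h, t), -1)) = Mul(2, h, Pow(Add(h, t), -1)))
T = -5 (T = Add(Mul(2, -5, Pow(Add(-5, 3), -1)), -10) = Add(Mul(2, -5, Pow(-2, -1)), -10) = Add(Mul(2, -5, Rational(-1, 2)), -10) = Add(5, -10) = -5)
Add(Mul(v, T), Function('g')(-7)) = Add(Mul(119, -5), -7) = Add(-595, -7) = -602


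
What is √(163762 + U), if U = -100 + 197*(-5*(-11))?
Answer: √174497 ≈ 417.73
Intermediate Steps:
U = 10735 (U = -100 + 197*55 = -100 + 10835 = 10735)
√(163762 + U) = √(163762 + 10735) = √174497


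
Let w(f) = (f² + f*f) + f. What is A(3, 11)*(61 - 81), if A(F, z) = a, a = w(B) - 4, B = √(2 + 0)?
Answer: -20*√2 ≈ -28.284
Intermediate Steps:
B = √2 ≈ 1.4142
w(f) = f + 2*f² (w(f) = (f² + f²) + f = 2*f² + f = f + 2*f²)
a = -4 + √2*(1 + 2*√2) (a = √2*(1 + 2*√2) - 4 = -4 + √2*(1 + 2*√2) ≈ 1.4142)
A(F, z) = √2
A(3, 11)*(61 - 81) = √2*(61 - 81) = √2*(-20) = -20*√2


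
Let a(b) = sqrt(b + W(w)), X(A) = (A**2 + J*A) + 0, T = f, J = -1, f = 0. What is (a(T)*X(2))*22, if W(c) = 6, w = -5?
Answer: 44*sqrt(6) ≈ 107.78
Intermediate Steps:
T = 0
X(A) = A**2 - A (X(A) = (A**2 - A) + 0 = A**2 - A)
a(b) = sqrt(6 + b) (a(b) = sqrt(b + 6) = sqrt(6 + b))
(a(T)*X(2))*22 = (sqrt(6 + 0)*(2*(-1 + 2)))*22 = (sqrt(6)*(2*1))*22 = (sqrt(6)*2)*22 = (2*sqrt(6))*22 = 44*sqrt(6)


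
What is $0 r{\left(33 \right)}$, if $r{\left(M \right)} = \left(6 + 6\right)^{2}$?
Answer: $0$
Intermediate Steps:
$r{\left(M \right)} = 144$ ($r{\left(M \right)} = 12^{2} = 144$)
$0 r{\left(33 \right)} = 0 \cdot 144 = 0$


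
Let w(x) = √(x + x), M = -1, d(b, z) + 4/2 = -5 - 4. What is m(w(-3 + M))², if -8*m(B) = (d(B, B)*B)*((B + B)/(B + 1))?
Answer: 484/(1 + 2*I*√2)² ≈ -41.827 - 33.801*I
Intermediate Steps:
d(b, z) = -11 (d(b, z) = -2 + (-5 - 4) = -2 - 9 = -11)
w(x) = √2*√x (w(x) = √(2*x) = √2*√x)
m(B) = 11*B²/(4*(1 + B)) (m(B) = -(-11*B)*(B + B)/(B + 1)/8 = -(-11*B)*(2*B)/(1 + B)/8 = -(-11*B)*2*B/(1 + B)/8 = -(-11)*B²/(4*(1 + B)) = 11*B²/(4*(1 + B)))
m(w(-3 + M))² = (11*(√2*√(-3 - 1))²/(4*(1 + √2*√(-3 - 1))))² = (11*(√2*√(-4))²/(4*(1 + √2*√(-4))))² = (11*(√2*(2*I))²/(4*(1 + √2*(2*I))))² = (11*(2*I*√2)²/(4*(1 + 2*I*√2)))² = ((11/4)*(-8)/(1 + 2*I*√2))² = (-22/(1 + 2*I*√2))² = 484/(1 + 2*I*√2)²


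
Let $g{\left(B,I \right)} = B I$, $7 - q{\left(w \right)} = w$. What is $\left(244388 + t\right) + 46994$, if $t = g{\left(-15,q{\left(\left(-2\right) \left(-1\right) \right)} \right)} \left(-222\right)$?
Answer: $308032$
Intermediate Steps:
$q{\left(w \right)} = 7 - w$
$t = 16650$ ($t = - 15 \left(7 - \left(-2\right) \left(-1\right)\right) \left(-222\right) = - 15 \left(7 - 2\right) \left(-222\right) = \left(-15\right) 5 \left(-222\right) = \left(-75\right) \left(-222\right) = 16650$)
$\left(244388 + t\right) + 46994 = \left(244388 + 16650\right) + 46994 = 261038 + 46994 = 308032$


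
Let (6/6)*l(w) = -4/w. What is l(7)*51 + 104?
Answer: 524/7 ≈ 74.857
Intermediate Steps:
l(w) = -4/w
l(7)*51 + 104 = -4/7*51 + 104 = -204/7 + 104 = 524/7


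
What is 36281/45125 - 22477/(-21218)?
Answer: 1784084883/957462250 ≈ 1.8633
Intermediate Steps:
36281/45125 - 22477/(-21218) = 36281*(1/45125) - 22477*(-1/21218) = 36281/45125 + 22477/21218 = 1784084883/957462250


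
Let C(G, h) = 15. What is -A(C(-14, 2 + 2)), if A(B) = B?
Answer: -15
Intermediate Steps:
-A(C(-14, 2 + 2)) = -1*15 = -15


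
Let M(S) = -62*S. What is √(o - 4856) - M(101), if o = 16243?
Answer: 6262 + √11387 ≈ 6368.7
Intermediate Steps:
√(o - 4856) - M(101) = √(16243 - 4856) - (-62)*101 = √11387 - 1*(-6262) = √11387 + 6262 = 6262 + √11387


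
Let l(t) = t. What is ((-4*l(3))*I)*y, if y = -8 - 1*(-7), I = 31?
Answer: 372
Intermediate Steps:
y = -1 (y = -8 + 7 = -1)
((-4*l(3))*I)*y = (-4*3*31)*(-1) = -12*31*(-1) = -372*(-1) = 372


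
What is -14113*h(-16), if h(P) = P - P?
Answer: 0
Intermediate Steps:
h(P) = 0
-14113*h(-16) = -14113*0 = 0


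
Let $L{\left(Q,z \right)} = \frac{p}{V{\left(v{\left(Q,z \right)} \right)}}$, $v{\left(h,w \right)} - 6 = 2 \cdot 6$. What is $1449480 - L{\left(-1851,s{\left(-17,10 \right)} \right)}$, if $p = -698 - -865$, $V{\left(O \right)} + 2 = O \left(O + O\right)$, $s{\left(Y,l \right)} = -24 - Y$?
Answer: $\frac{936363913}{646} \approx 1.4495 \cdot 10^{6}$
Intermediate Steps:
$v{\left(h,w \right)} = 18$ ($v{\left(h,w \right)} = 6 + 2 \cdot 6 = 6 + 12 = 18$)
$V{\left(O \right)} = -2 + 2 O^{2}$ ($V{\left(O \right)} = -2 + O \left(O + O\right) = -2 + O 2 O = -2 + 2 O^{2}$)
$p = 167$ ($p = -698 + 865 = 167$)
$L{\left(Q,z \right)} = \frac{167}{646}$ ($L{\left(Q,z \right)} = \frac{167}{-2 + 2 \cdot 18^{2}} = \frac{167}{-2 + 2 \cdot 324} = \frac{167}{-2 + 648} = \frac{167}{646}$)
$1449480 - L{\left(-1851,s{\left(-17,10 \right)} \right)} = 1449480 - \frac{167}{646} = \frac{936363913}{646}$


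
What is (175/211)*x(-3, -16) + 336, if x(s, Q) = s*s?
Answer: 72471/211 ≈ 343.46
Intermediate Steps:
x(s, Q) = s**2
(175/211)*x(-3, -16) + 336 = (175/211)*(-3)**2 + 336 = (175*(1/211))*9 + 336 = (175/211)*9 + 336 = 1575/211 + 336 = 72471/211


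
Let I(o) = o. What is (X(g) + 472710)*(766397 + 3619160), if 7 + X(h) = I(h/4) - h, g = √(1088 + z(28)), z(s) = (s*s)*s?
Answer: 2073065950571 - 157880052*√10 ≈ 2.0726e+12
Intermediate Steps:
z(s) = s³ (z(s) = s²*s = s³)
g = 48*√10 (g = √(1088 + 28³) = √(1088 + 21952) = √23040 = 48*√10 ≈ 151.79)
X(h) = -7 - 3*h/4 (X(h) = -7 + (h/4 - h) = -7 - 3*h/4)
(X(g) + 472710)*(766397 + 3619160) = ((-7 - 36*√10) + 472710)*(766397 + 3619160) = ((-7 - 36*√10) + 472710)*4385557 = (472703 - 36*√10)*4385557 = 2073065950571 - 157880052*√10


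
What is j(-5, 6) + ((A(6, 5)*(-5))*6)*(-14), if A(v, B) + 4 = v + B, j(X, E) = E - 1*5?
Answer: 2941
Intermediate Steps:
j(X, E) = -5 + E (j(X, E) = E - 5 = -5 + E)
A(v, B) = -4 + B + v (A(v, B) = -4 + (v + B) = -4 + (B + v) = -4 + B + v)
j(-5, 6) + ((A(6, 5)*(-5))*6)*(-14) = (-5 + 6) + (((-4 + 5 + 6)*(-5))*6)*(-14) = 1 + ((7*(-5))*6)*(-14) = 1 - 35*6*(-14) = 1 - 210*(-14) = 1 + 2940 = 2941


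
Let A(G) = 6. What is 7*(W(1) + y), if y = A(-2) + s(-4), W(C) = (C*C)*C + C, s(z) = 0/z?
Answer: 56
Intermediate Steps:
s(z) = 0
W(C) = C + C³ (W(C) = C²*C + C = C³ + C = C + C³)
y = 6 (y = 6 + 0 = 6)
7*(W(1) + y) = 7*((1 + 1³) + 6) = 7*((1 + 1) + 6) = 7*(2 + 6) = 7*8 = 56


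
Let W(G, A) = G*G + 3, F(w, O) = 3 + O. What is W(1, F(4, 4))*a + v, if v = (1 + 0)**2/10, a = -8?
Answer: -319/10 ≈ -31.900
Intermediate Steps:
W(G, A) = 3 + G**2 (W(G, A) = G**2 + 3 = 3 + G**2)
v = 1/10 (v = 1**2*(1/10) = 1*(1/10) = 1/10 ≈ 0.10000)
W(1, F(4, 4))*a + v = (3 + 1**2)*(-8) + 1/10 = (3 + 1)*(-8) + 1/10 = 4*(-8) + 1/10 = -32 + 1/10 = -319/10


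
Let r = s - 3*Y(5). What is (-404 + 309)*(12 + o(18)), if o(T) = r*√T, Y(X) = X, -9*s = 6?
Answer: -1140 + 4465*√2 ≈ 5174.5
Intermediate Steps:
s = -⅔ (s = -⅑*6 = -⅔ ≈ -0.66667)
r = -47/3 (r = -⅔ - 3*5 = -⅔ - 15 = -47/3 ≈ -15.667)
o(T) = -47*√T/3
(-404 + 309)*(12 + o(18)) = (-404 + 309)*(12 - 47*√2) = -95*(12 - 47*√2) = -1140 + 4465*√2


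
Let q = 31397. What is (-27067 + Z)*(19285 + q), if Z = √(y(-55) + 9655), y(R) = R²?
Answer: -1371809694 + 101364*√3170 ≈ -1.3661e+9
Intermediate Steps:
Z = 2*√3170 (Z = √((-55)² + 9655) = √(3025 + 9655) = √12680 = 2*√3170 ≈ 112.61)
(-27067 + Z)*(19285 + q) = (-27067 + 2*√3170)*(19285 + 31397) = (-27067 + 2*√3170)*50682 = -1371809694 + 101364*√3170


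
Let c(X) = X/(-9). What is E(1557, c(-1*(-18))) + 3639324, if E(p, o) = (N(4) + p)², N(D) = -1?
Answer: 6060460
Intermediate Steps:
c(X) = -X/9 (c(X) = X*(-⅑) = -X/9)
E(p, o) = (-1 + p)²
E(1557, c(-1*(-18))) + 3639324 = (-1 + 1557)² + 3639324 = 1556² + 3639324 = 2421136 + 3639324 = 6060460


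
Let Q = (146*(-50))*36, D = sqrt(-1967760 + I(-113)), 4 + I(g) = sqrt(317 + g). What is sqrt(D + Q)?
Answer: sqrt(-262800 + sqrt(2)*sqrt(-983882 + sqrt(51))) ≈ 1.368 + 512.64*I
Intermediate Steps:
I(g) = -4 + sqrt(317 + g)
D = sqrt(-1967764 + 2*sqrt(51)) (D = sqrt(-1967760 + (-4 + sqrt(317 - 113))) = sqrt(-1967760 + (-4 + sqrt(204))) = sqrt(-1967760 + (-4 + 2*sqrt(51))) = sqrt(-1967764 + 2*sqrt(51)) ≈ 1402.8*I)
Q = -262800 (Q = -7300*36 = -262800)
sqrt(D + Q) = sqrt(sqrt(-1967764 + 2*sqrt(51)) - 262800) = sqrt(-262800 + sqrt(-1967764 + 2*sqrt(51)))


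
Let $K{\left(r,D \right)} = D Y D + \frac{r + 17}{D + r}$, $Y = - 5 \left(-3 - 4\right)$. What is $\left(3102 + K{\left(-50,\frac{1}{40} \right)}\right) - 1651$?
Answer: $\frac{928612073}{639680} \approx 1451.7$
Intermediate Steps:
$Y = 35$ ($Y = \left(-5\right) \left(-7\right) = 35$)
$K{\left(r,D \right)} = 35 D^{2} + \frac{17 + r}{D + r}$ ($K{\left(r,D \right)} = D 35 D + \frac{r + 17}{D + r} = 35 D D + \frac{17 + r}{D + r} = 35 D^{2} + \frac{17 + r}{D + r}$)
$\left(3102 + K{\left(-50,\frac{1}{40} \right)}\right) - 1651 = \left(3102 + \frac{17 - 50 + 35 \left(\frac{1}{40}\right)^{3} + 35 \left(-50\right) \left(\frac{1}{40}\right)^{2}}{\frac{1}{40} - 50}\right) - 1651 = \left(3102 + \frac{17 - 50 + \frac{35}{64000} + 35 \left(-50\right) \left(\frac{1}{40}\right)^{2}}{\frac{1}{40} - 50}\right) - 1651 = \left(3102 + \frac{17 - 50 + 35 \cdot \frac{1}{64000} + 35 \left(-50\right) \frac{1}{1600}}{- \frac{1999}{40}}\right) - 1651 = \left(3102 - \frac{40 \left(17 - 50 + \frac{7}{12800} - \frac{35}{32}\right)}{1999}\right) - 1651 = \left(3102 - - \frac{436393}{639680}\right) - 1651 = \left(3102 + \frac{436393}{639680}\right) - 1651 = \frac{1984723753}{639680} - 1651 = \frac{928612073}{639680}$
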